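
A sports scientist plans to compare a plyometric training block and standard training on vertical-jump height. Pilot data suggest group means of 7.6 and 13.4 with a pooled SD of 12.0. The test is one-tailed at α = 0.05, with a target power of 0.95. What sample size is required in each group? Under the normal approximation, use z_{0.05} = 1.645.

n = 93 per group

Cohen's d = |M₁ − M₂| / SD_pooled = |7.6 − 13.4| / 12.0 = 5.8 / 12.0 = 0.483.
For two independent groups with equal n: n = 2·((z_{α} + z_β) / d)².
z_{α} + z_β = 1.645 + 1.645 = 3.290.
n = 2 × (3.290 / 0.483)² = 2 × 6.812² = 2 × 46.40 = 92.8.
Round up to the next whole participant.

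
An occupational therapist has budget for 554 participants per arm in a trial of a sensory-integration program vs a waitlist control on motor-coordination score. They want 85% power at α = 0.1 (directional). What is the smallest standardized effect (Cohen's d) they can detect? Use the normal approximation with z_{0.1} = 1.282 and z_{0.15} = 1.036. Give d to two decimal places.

For two independent groups of n = 554 each: d_min = (z_{α} + z_β)·√(2/n).
z-sum = 1.282 + 1.036 = 2.318.
d_min = 2.318 × √(2/554) = 2.318 × 0.0601 = 0.139.

d_min ≈ 0.14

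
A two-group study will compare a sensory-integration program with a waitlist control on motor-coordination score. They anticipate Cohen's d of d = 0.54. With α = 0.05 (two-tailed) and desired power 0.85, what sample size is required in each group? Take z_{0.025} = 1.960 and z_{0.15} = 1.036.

n = 62 per group

For two independent groups with equal n: n = 2·((z_{α/2} + z_β) / d)².
z_{α/2} + z_β = 1.960 + 1.036 = 2.996.
n = 2 × (2.996 / 0.54)² = 2 × 5.548² = 2 × 30.78 = 61.6.
Round up to the next whole participant.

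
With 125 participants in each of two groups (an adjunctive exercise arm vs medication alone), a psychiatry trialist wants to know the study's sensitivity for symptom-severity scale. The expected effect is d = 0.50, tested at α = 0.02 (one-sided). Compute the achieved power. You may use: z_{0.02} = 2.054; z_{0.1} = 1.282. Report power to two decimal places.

power ≈ 0.97

For two equal groups, power = Φ(d·√(n/2) − z_{α}).
d·√(n/2) = 0.50 × √(125/2) = 0.50 × 7.906 = 3.953.
z_β = 3.953 − 2.054 = 1.899.
Power = Φ(1.899) = 0.971.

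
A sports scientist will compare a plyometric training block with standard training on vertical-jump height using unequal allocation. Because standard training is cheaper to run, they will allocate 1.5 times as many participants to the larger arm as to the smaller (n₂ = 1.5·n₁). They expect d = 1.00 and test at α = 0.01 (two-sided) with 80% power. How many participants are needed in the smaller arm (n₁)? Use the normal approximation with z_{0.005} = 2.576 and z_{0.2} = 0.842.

n₁ = 20

With allocation ratio k = n₂/n₁ = 1.5, Var(x̄₁−x̄₂) = σ²(1/n₁ + 1/(k·n₁)) = σ²·(k+1)/(k·n₁).
So n₁ = (1 + 1/k)·((z_{α/2} + z_β)/d)² = 1.667 × (3.418/1.00)².
n₁ = 1.667 × 11.68 = 19.5.
Round up: n₁ = 20, giving n₂ = 1.5 × 20 = 30.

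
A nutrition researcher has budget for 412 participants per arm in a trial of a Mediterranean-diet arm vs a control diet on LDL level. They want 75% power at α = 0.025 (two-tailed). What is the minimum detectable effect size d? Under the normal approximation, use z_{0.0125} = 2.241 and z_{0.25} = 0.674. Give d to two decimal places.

d_min ≈ 0.20

For two independent groups of n = 412 each: d_min = (z_{α/2} + z_β)·√(2/n).
z-sum = 2.241 + 0.674 = 2.915.
d_min = 2.915 × √(2/412) = 2.915 × 0.0697 = 0.203.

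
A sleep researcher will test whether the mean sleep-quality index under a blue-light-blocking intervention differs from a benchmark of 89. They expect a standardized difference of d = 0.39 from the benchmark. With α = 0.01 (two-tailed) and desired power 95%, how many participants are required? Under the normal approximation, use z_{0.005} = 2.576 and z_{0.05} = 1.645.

n = 118

For a one-sample test: n = ((z_{α/2} + z_β) / d)².
z_{α/2} + z_β = 2.576 + 1.645 = 4.221.
n = (4.221 / 0.39)² = 10.823² = 117.14.
Round up.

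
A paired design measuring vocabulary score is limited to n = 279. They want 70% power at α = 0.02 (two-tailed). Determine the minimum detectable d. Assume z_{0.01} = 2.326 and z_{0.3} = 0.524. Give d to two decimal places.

d_min ≈ 0.17

For a single sample (or paired design) of n = 279: d_min = (z_{α/2} + z_β)/√n.
z-sum = 2.326 + 0.524 = 2.850.
d_min = 2.850 / √279 = 2.850 / 16.703 = 0.171.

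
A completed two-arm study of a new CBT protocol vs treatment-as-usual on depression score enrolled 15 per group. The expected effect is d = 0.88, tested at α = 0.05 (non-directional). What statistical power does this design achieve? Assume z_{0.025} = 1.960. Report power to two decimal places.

For two equal groups, power = Φ(d·√(n/2) − z_{α/2}).
d·√(n/2) = 0.88 × √(15/2) = 0.88 × 2.739 = 2.410.
z_β = 2.410 − 1.960 = 0.450.
Power = Φ(0.450) = 0.674.

power ≈ 0.67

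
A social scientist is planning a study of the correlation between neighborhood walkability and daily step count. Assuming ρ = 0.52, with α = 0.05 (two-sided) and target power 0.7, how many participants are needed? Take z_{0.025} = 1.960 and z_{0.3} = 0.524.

n = 22

Fisher's z: C = ½·ln((1+r)/(1−r)) = ½·ln(3.1667) = 0.5763.
n = ((z_{α/2} + z_β)/C)² + 3.
(1.960 + 0.524) / 0.5763 = 2.484 / 0.5763 = 4.310.
n = 4.310² + 3 = 18.58 + 3 = 21.6.
Round up.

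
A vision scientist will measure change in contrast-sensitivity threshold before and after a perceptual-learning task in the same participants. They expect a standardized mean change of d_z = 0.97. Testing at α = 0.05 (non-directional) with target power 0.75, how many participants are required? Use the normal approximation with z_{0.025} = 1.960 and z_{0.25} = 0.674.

n = 8 pairs

For a paired (one-sample on differences) test: n = ((z_{α/2} + z_β) / d)².
z_{α/2} + z_β = 1.960 + 0.674 = 2.634.
n = (2.634 / 0.97)² = 2.715² = 7.37.
Round up.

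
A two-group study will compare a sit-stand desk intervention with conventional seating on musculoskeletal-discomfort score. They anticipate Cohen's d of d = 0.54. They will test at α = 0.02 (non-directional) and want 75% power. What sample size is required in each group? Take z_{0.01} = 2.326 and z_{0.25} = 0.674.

For two independent groups with equal n: n = 2·((z_{α/2} + z_β) / d)².
z_{α/2} + z_β = 2.326 + 0.674 = 3.000.
n = 2 × (3.000 / 0.54)² = 2 × 5.556² = 2 × 30.86 = 61.7.
Round up to the next whole participant.

n = 62 per group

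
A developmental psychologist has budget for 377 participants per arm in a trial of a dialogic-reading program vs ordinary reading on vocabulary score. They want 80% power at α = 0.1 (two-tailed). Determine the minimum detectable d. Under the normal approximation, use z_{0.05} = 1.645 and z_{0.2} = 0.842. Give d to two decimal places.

d_min ≈ 0.18

For two independent groups of n = 377 each: d_min = (z_{α/2} + z_β)·√(2/n).
z-sum = 1.645 + 0.842 = 2.487.
d_min = 2.487 × √(2/377) = 2.487 × 0.0728 = 0.181.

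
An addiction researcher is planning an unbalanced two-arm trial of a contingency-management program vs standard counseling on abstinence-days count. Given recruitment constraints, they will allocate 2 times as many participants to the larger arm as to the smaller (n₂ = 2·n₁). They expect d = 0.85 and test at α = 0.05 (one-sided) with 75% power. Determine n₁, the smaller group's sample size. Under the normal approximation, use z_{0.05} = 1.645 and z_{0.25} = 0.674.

n₁ = 12

With allocation ratio k = n₂/n₁ = 2, Var(x̄₁−x̄₂) = σ²(1/n₁ + 1/(k·n₁)) = σ²·(k+1)/(k·n₁).
So n₁ = (1 + 1/k)·((z_{α} + z_β)/d)² = 1.500 × (2.319/0.85)².
n₁ = 1.500 × 7.44 = 11.2.
Round up: n₁ = 12, giving n₂ = 2 × 12 = 24.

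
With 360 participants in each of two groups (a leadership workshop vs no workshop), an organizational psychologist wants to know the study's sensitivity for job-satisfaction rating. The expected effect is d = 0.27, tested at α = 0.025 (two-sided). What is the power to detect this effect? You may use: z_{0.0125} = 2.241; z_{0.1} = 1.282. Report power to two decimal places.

For two equal groups, power = Φ(d·√(n/2) − z_{α/2}).
d·√(n/2) = 0.27 × √(360/2) = 0.27 × 13.416 = 3.622.
z_β = 3.622 − 2.241 = 1.381.
Power = Φ(1.381) = 0.916.

power ≈ 0.92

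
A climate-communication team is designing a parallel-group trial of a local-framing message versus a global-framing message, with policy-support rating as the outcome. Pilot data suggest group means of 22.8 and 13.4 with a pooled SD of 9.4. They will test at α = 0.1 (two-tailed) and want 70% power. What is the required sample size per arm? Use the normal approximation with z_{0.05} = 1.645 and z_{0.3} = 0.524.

n = 10 per group

Cohen's d = |M₁ − M₂| / SD_pooled = |22.8 − 13.4| / 9.4 = 9.4 / 9.4 = 1.000.
For two independent groups with equal n: n = 2·((z_{α/2} + z_β) / d)².
z_{α/2} + z_β = 1.645 + 0.524 = 2.169.
n = 2 × (2.169 / 1.000)² = 2 × 2.169² = 2 × 4.70 = 9.4.
Round up to the next whole participant.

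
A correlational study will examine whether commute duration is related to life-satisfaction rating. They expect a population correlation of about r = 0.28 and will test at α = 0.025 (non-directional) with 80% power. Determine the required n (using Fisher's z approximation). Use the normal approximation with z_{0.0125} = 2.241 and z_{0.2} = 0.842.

Fisher's z: C = ½·ln((1+r)/(1−r)) = ½·ln(1.7778) = 0.2877.
n = ((z_{α/2} + z_β)/C)² + 3.
(2.241 + 0.842) / 0.2877 = 3.083 / 0.2877 = 10.716.
n = 10.716² + 3 = 114.83 + 3 = 117.8.
Round up.

n = 118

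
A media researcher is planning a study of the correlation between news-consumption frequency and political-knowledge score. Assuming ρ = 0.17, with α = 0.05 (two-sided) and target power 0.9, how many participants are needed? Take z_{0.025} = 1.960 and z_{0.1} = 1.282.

n = 360

Fisher's z: C = ½·ln((1+r)/(1−r)) = ½·ln(1.4096) = 0.1717.
n = ((z_{α/2} + z_β)/C)² + 3.
(1.960 + 1.282) / 0.1717 = 3.242 / 0.1717 = 18.882.
n = 18.882² + 3 = 356.52 + 3 = 359.5.
Round up.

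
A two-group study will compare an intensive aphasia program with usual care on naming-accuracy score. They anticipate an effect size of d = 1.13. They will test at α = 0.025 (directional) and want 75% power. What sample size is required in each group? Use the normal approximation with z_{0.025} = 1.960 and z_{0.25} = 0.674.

For two independent groups with equal n: n = 2·((z_{α} + z_β) / d)².
z_{α} + z_β = 1.960 + 0.674 = 2.634.
n = 2 × (2.634 / 1.13)² = 2 × 2.331² = 2 × 5.43 = 10.9.
Round up to the next whole participant.

n = 11 per group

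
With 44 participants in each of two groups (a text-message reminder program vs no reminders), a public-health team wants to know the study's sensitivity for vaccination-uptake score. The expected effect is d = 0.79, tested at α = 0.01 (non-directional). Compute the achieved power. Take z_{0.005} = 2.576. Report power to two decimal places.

For two equal groups, power = Φ(d·√(n/2) − z_{α/2}).
d·√(n/2) = 0.79 × √(44/2) = 0.79 × 4.690 = 3.705.
z_β = 3.705 − 2.576 = 1.129.
Power = Φ(1.129) = 0.871.

power ≈ 0.87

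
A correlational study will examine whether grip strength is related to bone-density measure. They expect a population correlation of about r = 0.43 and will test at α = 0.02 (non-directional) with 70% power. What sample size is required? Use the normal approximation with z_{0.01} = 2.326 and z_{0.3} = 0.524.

n = 42

Fisher's z: C = ½·ln((1+r)/(1−r)) = ½·ln(2.5088) = 0.4599.
n = ((z_{α/2} + z_β)/C)² + 3.
(2.326 + 0.524) / 0.4599 = 2.850 / 0.4599 = 6.197.
n = 6.197² + 3 = 38.40 + 3 = 41.4.
Round up.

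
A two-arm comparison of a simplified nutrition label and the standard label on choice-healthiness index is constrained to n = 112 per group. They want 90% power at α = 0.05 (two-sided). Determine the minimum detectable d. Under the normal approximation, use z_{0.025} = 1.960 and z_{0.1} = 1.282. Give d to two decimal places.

d_min ≈ 0.43

For two independent groups of n = 112 each: d_min = (z_{α/2} + z_β)·√(2/n).
z-sum = 1.960 + 1.282 = 3.242.
d_min = 3.242 × √(2/112) = 3.242 × 0.1336 = 0.433.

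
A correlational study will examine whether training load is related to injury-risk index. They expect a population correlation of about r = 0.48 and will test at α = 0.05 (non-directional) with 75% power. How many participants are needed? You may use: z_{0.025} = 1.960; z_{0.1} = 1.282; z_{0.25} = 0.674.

Fisher's z: C = ½·ln((1+r)/(1−r)) = ½·ln(2.8462) = 0.5230.
n = ((z_{α/2} + z_β)/C)² + 3.
(1.960 + 0.674) / 0.5230 = 2.634 / 0.5230 = 5.036.
n = 5.036² + 3 = 25.36 + 3 = 28.4.
Round up.

n = 29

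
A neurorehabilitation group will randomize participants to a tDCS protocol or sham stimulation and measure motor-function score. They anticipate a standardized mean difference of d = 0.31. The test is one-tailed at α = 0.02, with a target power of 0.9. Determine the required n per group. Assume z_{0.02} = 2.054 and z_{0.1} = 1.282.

n = 232 per group

For two independent groups with equal n: n = 2·((z_{α} + z_β) / d)².
z_{α} + z_β = 2.054 + 1.282 = 3.336.
n = 2 × (3.336 / 0.31)² = 2 × 10.761² = 2 × 115.81 = 231.6.
Round up to the next whole participant.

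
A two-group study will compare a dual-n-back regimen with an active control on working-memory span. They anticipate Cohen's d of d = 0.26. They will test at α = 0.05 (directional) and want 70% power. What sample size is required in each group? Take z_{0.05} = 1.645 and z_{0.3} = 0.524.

For two independent groups with equal n: n = 2·((z_{α} + z_β) / d)².
z_{α} + z_β = 1.645 + 0.524 = 2.169.
n = 2 × (2.169 / 0.26)² = 2 × 8.342² = 2 × 69.59 = 139.2.
Round up to the next whole participant.

n = 140 per group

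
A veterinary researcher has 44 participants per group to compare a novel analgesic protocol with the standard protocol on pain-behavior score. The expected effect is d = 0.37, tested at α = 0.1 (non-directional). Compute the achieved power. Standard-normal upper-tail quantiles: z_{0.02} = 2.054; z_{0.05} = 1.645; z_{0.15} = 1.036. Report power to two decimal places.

power ≈ 0.54

For two equal groups, power = Φ(d·√(n/2) − z_{α/2}).
d·√(n/2) = 0.37 × √(44/2) = 0.37 × 4.690 = 1.735.
z_β = 1.735 − 1.645 = 0.090.
Power = Φ(0.090) = 0.536.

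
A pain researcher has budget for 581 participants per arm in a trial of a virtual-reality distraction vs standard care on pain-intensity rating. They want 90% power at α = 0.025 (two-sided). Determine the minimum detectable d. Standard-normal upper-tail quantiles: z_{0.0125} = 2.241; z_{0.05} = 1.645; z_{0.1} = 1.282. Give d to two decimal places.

d_min ≈ 0.21

For two independent groups of n = 581 each: d_min = (z_{α/2} + z_β)·√(2/n).
z-sum = 2.241 + 1.282 = 3.523.
d_min = 3.523 × √(2/581) = 3.523 × 0.0587 = 0.207.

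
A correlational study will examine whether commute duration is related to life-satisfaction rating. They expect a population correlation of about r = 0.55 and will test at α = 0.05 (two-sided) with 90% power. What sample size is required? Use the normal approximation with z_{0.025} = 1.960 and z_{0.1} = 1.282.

n = 31

Fisher's z: C = ½·ln((1+r)/(1−r)) = ½·ln(3.4444) = 0.6184.
n = ((z_{α/2} + z_β)/C)² + 3.
(1.960 + 1.282) / 0.6184 = 3.242 / 0.6184 = 5.243.
n = 5.243² + 3 = 27.48 + 3 = 30.5.
Round up.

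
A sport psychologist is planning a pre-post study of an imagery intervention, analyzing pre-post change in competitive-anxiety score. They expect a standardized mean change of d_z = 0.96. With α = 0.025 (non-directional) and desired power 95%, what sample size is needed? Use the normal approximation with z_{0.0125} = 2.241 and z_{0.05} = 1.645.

n = 17 pairs

For a paired (one-sample on differences) test: n = ((z_{α/2} + z_β) / d)².
z_{α/2} + z_β = 2.241 + 1.645 = 3.886.
n = (3.886 / 0.96)² = 4.048² = 16.39.
Round up.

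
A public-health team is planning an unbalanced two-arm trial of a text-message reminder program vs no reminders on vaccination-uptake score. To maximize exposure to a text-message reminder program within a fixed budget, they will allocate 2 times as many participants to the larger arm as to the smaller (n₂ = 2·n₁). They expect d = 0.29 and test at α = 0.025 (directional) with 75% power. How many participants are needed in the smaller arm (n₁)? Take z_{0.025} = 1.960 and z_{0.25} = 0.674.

With allocation ratio k = n₂/n₁ = 2, Var(x̄₁−x̄₂) = σ²(1/n₁ + 1/(k·n₁)) = σ²·(k+1)/(k·n₁).
So n₁ = (1 + 1/k)·((z_{α} + z_β)/d)² = 1.500 × (2.634/0.29)².
n₁ = 1.500 × 82.50 = 123.7.
Round up: n₁ = 124, giving n₂ = 2 × 124 = 248.

n₁ = 124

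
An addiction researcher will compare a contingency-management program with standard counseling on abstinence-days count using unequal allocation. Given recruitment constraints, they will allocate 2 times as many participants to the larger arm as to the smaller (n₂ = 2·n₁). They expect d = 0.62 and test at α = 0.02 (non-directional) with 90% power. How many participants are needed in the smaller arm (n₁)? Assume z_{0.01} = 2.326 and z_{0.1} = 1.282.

With allocation ratio k = n₂/n₁ = 2, Var(x̄₁−x̄₂) = σ²(1/n₁ + 1/(k·n₁)) = σ²·(k+1)/(k·n₁).
So n₁ = (1 + 1/k)·((z_{α/2} + z_β)/d)² = 1.500 × (3.608/0.62)².
n₁ = 1.500 × 33.86 = 50.8.
Round up: n₁ = 51, giving n₂ = 2 × 51 = 102.

n₁ = 51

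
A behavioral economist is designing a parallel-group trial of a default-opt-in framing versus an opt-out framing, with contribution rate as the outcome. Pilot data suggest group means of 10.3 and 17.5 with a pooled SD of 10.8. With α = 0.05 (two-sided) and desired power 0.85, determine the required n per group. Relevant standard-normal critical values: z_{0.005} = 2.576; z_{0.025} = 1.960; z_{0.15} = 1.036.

n = 41 per group

Cohen's d = |M₁ − M₂| / SD_pooled = |10.3 − 17.5| / 10.8 = 7.2 / 10.8 = 0.667.
For two independent groups with equal n: n = 2·((z_{α/2} + z_β) / d)².
z_{α/2} + z_β = 1.960 + 1.036 = 2.996.
n = 2 × (2.996 / 0.667)² = 2 × 4.492² = 2 × 20.18 = 40.4.
Round up to the next whole participant.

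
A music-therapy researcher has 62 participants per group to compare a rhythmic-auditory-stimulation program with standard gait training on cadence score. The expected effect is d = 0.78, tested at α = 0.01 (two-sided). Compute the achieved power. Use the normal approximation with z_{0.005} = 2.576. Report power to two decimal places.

power ≈ 0.96

For two equal groups, power = Φ(d·√(n/2) − z_{α/2}).
d·√(n/2) = 0.78 × √(62/2) = 0.78 × 5.568 = 4.343.
z_β = 4.343 − 2.576 = 1.767.
Power = Φ(1.767) = 0.961.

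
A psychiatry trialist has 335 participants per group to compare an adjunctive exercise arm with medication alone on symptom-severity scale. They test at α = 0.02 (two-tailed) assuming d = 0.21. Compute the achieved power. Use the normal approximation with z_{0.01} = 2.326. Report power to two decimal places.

power ≈ 0.65

For two equal groups, power = Φ(d·√(n/2) − z_{α/2}).
d·√(n/2) = 0.21 × √(335/2) = 0.21 × 12.942 = 2.718.
z_β = 2.718 − 2.326 = 0.392.
Power = Φ(0.392) = 0.652.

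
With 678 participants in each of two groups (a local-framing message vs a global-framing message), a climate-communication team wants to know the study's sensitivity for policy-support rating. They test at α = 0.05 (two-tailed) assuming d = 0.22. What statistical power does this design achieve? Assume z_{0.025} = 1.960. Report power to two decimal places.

For two equal groups, power = Φ(d·√(n/2) − z_{α/2}).
d·√(n/2) = 0.22 × √(678/2) = 0.22 × 18.412 = 4.051.
z_β = 4.051 − 1.960 = 2.091.
Power = Φ(2.091) = 0.982.

power ≈ 0.98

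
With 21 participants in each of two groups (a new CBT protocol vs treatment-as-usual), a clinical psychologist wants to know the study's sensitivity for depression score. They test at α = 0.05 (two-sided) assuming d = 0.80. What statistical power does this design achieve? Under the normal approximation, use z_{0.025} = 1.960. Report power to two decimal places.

For two equal groups, power = Φ(d·√(n/2) − z_{α/2}).
d·√(n/2) = 0.80 × √(21/2) = 0.80 × 3.240 = 2.592.
z_β = 2.592 − 1.960 = 0.632.
Power = Φ(0.632) = 0.736.

power ≈ 0.74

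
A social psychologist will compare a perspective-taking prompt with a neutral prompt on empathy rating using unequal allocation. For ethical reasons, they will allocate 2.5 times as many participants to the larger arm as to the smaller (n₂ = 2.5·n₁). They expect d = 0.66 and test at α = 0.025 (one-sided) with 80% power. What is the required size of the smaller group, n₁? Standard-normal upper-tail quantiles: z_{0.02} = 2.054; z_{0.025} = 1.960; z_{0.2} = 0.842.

With allocation ratio k = n₂/n₁ = 2.5, Var(x̄₁−x̄₂) = σ²(1/n₁ + 1/(k·n₁)) = σ²·(k+1)/(k·n₁).
So n₁ = (1 + 1/k)·((z_{α} + z_β)/d)² = 1.400 × (2.802/0.66)².
n₁ = 1.400 × 18.02 = 25.2.
Round up: n₁ = 26, giving n₂ = 2.5 × 26 = 65.

n₁ = 26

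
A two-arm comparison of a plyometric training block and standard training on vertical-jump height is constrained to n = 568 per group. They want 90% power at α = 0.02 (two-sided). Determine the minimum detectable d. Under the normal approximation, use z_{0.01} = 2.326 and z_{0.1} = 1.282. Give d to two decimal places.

d_min ≈ 0.21

For two independent groups of n = 568 each: d_min = (z_{α/2} + z_β)·√(2/n).
z-sum = 2.326 + 1.282 = 3.608.
d_min = 3.608 × √(2/568) = 3.608 × 0.0593 = 0.214.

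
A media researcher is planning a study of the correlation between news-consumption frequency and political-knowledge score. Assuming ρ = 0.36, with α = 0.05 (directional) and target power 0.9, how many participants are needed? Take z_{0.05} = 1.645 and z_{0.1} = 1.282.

Fisher's z: C = ½·ln((1+r)/(1−r)) = ½·ln(2.1250) = 0.3769.
n = ((z_{α} + z_β)/C)² + 3.
(1.645 + 1.282) / 0.3769 = 2.927 / 0.3769 = 7.766.
n = 7.766² + 3 = 60.31 + 3 = 63.3.
Round up.

n = 64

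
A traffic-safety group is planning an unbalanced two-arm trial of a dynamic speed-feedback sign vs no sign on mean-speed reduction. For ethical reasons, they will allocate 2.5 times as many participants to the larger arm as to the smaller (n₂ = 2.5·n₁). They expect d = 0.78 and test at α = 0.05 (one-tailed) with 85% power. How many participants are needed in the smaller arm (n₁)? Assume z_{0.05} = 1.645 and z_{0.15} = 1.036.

With allocation ratio k = n₂/n₁ = 2.5, Var(x̄₁−x̄₂) = σ²(1/n₁ + 1/(k·n₁)) = σ²·(k+1)/(k·n₁).
So n₁ = (1 + 1/k)·((z_{α} + z_β)/d)² = 1.400 × (2.681/0.78)².
n₁ = 1.400 × 11.81 = 16.5.
Round up: n₁ = 17, giving n₂ = ⌈2.5 × 17⌉ = ⌈42.5⌉ = 43.

n₁ = 17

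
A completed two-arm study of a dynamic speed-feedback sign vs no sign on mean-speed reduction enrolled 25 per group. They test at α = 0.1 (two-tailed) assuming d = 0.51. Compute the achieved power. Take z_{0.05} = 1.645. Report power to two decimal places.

power ≈ 0.56

For two equal groups, power = Φ(d·√(n/2) − z_{α/2}).
d·√(n/2) = 0.51 × √(25/2) = 0.51 × 3.536 = 1.803.
z_β = 1.803 − 1.645 = 0.158.
Power = Φ(0.158) = 0.563.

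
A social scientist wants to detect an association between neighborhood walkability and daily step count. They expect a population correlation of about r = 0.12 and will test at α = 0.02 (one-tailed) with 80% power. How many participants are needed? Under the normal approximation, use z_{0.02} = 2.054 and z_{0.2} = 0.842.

Fisher's z: C = ½·ln((1+r)/(1−r)) = ½·ln(1.2727) = 0.1206.
n = ((z_{α} + z_β)/C)² + 3.
(2.054 + 0.842) / 0.1206 = 2.896 / 0.1206 = 24.013.
n = 24.013² + 3 = 576.64 + 3 = 579.6.
Round up.

n = 580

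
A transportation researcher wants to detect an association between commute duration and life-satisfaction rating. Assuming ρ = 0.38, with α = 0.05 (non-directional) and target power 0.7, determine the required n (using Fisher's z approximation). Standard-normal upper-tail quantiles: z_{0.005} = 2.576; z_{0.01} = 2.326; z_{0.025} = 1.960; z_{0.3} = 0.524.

n = 42

Fisher's z: C = ½·ln((1+r)/(1−r)) = ½·ln(2.2258) = 0.4001.
n = ((z_{α/2} + z_β)/C)² + 3.
(1.960 + 0.524) / 0.4001 = 2.484 / 0.4001 = 6.208.
n = 6.208² + 3 = 38.54 + 3 = 41.5.
Round up.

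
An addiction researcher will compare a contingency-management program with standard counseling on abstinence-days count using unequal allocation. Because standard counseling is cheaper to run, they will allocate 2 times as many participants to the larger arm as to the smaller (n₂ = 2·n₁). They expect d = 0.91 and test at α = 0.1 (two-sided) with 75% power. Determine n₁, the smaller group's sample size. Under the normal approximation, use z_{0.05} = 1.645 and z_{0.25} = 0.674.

With allocation ratio k = n₂/n₁ = 2, Var(x̄₁−x̄₂) = σ²(1/n₁ + 1/(k·n₁)) = σ²·(k+1)/(k·n₁).
So n₁ = (1 + 1/k)·((z_{α/2} + z_β)/d)² = 1.500 × (2.319/0.91)².
n₁ = 1.500 × 6.49 = 9.7.
Round up: n₁ = 10, giving n₂ = 2 × 10 = 20.

n₁ = 10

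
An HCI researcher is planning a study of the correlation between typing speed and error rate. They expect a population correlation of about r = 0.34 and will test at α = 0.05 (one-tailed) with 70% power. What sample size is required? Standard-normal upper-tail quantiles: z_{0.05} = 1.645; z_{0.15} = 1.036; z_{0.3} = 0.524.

Fisher's z: C = ½·ln((1+r)/(1−r)) = ½·ln(2.0303) = 0.3541.
n = ((z_{α} + z_β)/C)² + 3.
(1.645 + 0.524) / 0.3541 = 2.169 / 0.3541 = 6.125.
n = 6.125² + 3 = 37.52 + 3 = 40.5.
Round up.

n = 41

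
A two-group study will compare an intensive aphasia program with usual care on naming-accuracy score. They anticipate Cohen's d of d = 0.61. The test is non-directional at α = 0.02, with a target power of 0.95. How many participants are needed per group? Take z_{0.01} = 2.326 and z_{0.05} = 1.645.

n = 85 per group

For two independent groups with equal n: n = 2·((z_{α/2} + z_β) / d)².
z_{α/2} + z_β = 2.326 + 1.645 = 3.971.
n = 2 × (3.971 / 0.61)² = 2 × 6.510² = 2 × 42.38 = 84.8.
Round up to the next whole participant.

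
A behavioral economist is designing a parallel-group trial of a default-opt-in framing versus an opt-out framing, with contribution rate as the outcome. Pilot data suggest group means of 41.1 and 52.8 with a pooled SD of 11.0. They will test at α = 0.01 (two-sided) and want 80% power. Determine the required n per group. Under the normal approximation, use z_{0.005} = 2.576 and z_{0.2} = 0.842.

Cohen's d = |M₁ − M₂| / SD_pooled = |41.1 − 52.8| / 11.0 = 11.7 / 11.0 = 1.064.
For two independent groups with equal n: n = 2·((z_{α/2} + z_β) / d)².
z_{α/2} + z_β = 2.576 + 0.842 = 3.418.
n = 2 × (3.418 / 1.064)² = 2 × 3.212² = 2 × 10.32 = 20.6.
Round up to the next whole participant.

n = 21 per group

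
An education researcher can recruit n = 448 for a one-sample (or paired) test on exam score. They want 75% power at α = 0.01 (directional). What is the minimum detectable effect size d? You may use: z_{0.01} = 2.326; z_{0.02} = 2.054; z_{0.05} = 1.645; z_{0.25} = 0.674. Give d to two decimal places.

d_min ≈ 0.14

For a single sample (or paired design) of n = 448: d_min = (z_{α} + z_β)/√n.
z-sum = 2.326 + 0.674 = 3.000.
d_min = 3.000 / √448 = 3.000 / 21.166 = 0.142.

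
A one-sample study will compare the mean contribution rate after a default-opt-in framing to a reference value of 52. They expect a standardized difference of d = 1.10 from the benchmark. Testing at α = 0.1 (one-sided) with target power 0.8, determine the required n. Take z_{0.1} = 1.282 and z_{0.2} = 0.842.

For a one-sample test: n = ((z_{α} + z_β) / d)².
z_{α} + z_β = 1.282 + 0.842 = 2.124.
n = (2.124 / 1.10)² = 1.931² = 3.73.
Round up.

n = 4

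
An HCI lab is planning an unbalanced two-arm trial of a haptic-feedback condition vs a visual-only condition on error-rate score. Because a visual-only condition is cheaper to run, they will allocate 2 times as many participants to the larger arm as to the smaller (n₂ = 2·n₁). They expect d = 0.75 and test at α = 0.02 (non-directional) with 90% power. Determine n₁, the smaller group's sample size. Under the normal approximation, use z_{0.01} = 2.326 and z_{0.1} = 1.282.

With allocation ratio k = n₂/n₁ = 2, Var(x̄₁−x̄₂) = σ²(1/n₁ + 1/(k·n₁)) = σ²·(k+1)/(k·n₁).
So n₁ = (1 + 1/k)·((z_{α/2} + z_β)/d)² = 1.500 × (3.608/0.75)².
n₁ = 1.500 × 23.14 = 34.7.
Round up: n₁ = 35, giving n₂ = 2 × 35 = 70.

n₁ = 35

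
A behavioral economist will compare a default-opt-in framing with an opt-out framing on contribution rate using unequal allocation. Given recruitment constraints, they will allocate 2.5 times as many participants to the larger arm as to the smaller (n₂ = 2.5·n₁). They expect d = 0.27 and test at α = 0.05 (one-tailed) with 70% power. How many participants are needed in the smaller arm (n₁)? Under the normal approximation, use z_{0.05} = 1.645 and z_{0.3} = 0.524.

With allocation ratio k = n₂/n₁ = 2.5, Var(x̄₁−x̄₂) = σ²(1/n₁ + 1/(k·n₁)) = σ²·(k+1)/(k·n₁).
So n₁ = (1 + 1/k)·((z_{α} + z_β)/d)² = 1.400 × (2.169/0.27)².
n₁ = 1.400 × 64.53 = 90.3.
Round up: n₁ = 91, giving n₂ = ⌈2.5 × 91⌉ = ⌈227.5⌉ = 228.

n₁ = 91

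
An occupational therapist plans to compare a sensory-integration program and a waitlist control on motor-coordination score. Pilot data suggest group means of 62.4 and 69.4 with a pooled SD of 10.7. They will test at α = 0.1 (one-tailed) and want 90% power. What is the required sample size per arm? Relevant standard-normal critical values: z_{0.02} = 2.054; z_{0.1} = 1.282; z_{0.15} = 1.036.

n = 31 per group

Cohen's d = |M₁ − M₂| / SD_pooled = |62.4 − 69.4| / 10.7 = 7.0 / 10.7 = 0.654.
For two independent groups with equal n: n = 2·((z_{α} + z_β) / d)².
z_{α} + z_β = 1.282 + 1.282 = 2.564.
n = 2 × (2.564 / 0.654)² = 2 × 3.920² = 2 × 15.37 = 30.7.
Round up to the next whole participant.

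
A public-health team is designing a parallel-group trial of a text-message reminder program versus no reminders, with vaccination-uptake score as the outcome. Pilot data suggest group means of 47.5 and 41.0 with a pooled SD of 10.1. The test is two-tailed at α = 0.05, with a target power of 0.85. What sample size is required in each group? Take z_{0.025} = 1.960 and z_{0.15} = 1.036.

Cohen's d = |M₁ − M₂| / SD_pooled = |47.5 − 41.0| / 10.1 = 6.5 / 10.1 = 0.644.
For two independent groups with equal n: n = 2·((z_{α/2} + z_β) / d)².
z_{α/2} + z_β = 1.960 + 1.036 = 2.996.
n = 2 × (2.996 / 0.644)² = 2 × 4.652² = 2 × 21.64 = 43.3.
Round up to the next whole participant.

n = 44 per group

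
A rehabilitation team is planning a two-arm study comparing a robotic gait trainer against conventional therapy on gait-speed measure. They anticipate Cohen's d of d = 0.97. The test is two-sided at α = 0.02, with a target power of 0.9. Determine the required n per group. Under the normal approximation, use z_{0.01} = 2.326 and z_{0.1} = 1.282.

For two independent groups with equal n: n = 2·((z_{α/2} + z_β) / d)².
z_{α/2} + z_β = 2.326 + 1.282 = 3.608.
n = 2 × (3.608 / 0.97)² = 2 × 3.720² = 2 × 13.84 = 27.7.
Round up to the next whole participant.

n = 28 per group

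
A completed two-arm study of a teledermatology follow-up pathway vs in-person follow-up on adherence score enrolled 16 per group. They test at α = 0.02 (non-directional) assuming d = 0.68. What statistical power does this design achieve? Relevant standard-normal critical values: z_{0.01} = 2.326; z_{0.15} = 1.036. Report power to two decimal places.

power ≈ 0.34

For two equal groups, power = Φ(d·√(n/2) − z_{α/2}).
d·√(n/2) = 0.68 × √(16/2) = 0.68 × 2.828 = 1.923.
z_β = 1.923 − 2.326 = -0.403.
Power = Φ(-0.403) = 0.344.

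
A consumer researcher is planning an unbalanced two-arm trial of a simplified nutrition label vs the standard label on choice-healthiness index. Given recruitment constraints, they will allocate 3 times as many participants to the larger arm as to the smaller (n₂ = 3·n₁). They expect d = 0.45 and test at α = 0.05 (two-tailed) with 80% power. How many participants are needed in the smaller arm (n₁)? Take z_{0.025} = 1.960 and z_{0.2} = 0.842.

n₁ = 52

With allocation ratio k = n₂/n₁ = 3, Var(x̄₁−x̄₂) = σ²(1/n₁ + 1/(k·n₁)) = σ²·(k+1)/(k·n₁).
So n₁ = (1 + 1/k)·((z_{α/2} + z_β)/d)² = 1.333 × (2.802/0.45)².
n₁ = 1.333 × 38.77 = 51.7.
Round up: n₁ = 52, giving n₂ = 3 × 52 = 156.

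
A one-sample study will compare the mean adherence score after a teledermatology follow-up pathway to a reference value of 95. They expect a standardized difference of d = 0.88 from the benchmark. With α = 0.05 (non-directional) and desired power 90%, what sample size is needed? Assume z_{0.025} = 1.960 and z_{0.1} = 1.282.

For a one-sample test: n = ((z_{α/2} + z_β) / d)².
z_{α/2} + z_β = 1.960 + 1.282 = 3.242.
n = (3.242 / 0.88)² = 3.684² = 13.57.
Round up.

n = 14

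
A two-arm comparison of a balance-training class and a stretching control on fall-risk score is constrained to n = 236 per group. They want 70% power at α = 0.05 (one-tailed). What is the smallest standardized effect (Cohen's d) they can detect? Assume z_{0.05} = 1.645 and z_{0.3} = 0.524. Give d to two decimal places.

d_min ≈ 0.20

For two independent groups of n = 236 each: d_min = (z_{α} + z_β)·√(2/n).
z-sum = 1.645 + 0.524 = 2.169.
d_min = 2.169 × √(2/236) = 2.169 × 0.0921 = 0.200.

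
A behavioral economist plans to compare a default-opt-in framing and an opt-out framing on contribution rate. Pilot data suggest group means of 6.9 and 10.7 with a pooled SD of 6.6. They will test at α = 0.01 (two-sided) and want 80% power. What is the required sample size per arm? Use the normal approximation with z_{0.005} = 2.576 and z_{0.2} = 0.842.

n = 71 per group

Cohen's d = |M₁ − M₂| / SD_pooled = |6.9 − 10.7| / 6.6 = 3.8 / 6.6 = 0.576.
For two independent groups with equal n: n = 2·((z_{α/2} + z_β) / d)².
z_{α/2} + z_β = 2.576 + 0.842 = 3.418.
n = 2 × (3.418 / 0.576)² = 2 × 5.934² = 2 × 35.21 = 70.4.
Round up to the next whole participant.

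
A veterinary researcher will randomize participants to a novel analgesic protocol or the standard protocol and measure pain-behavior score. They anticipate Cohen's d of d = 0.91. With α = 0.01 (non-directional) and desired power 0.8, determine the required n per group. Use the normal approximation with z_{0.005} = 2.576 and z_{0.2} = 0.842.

For two independent groups with equal n: n = 2·((z_{α/2} + z_β) / d)².
z_{α/2} + z_β = 2.576 + 0.842 = 3.418.
n = 2 × (3.418 / 0.91)² = 2 × 3.756² = 2 × 14.11 = 28.2.
Round up to the next whole participant.

n = 29 per group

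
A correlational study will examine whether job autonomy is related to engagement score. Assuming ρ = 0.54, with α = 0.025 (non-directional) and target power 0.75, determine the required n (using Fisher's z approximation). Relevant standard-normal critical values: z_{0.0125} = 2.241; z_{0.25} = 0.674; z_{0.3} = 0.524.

n = 27

Fisher's z: C = ½·ln((1+r)/(1−r)) = ½·ln(3.3478) = 0.6042.
n = ((z_{α/2} + z_β)/C)² + 3.
(2.241 + 0.674) / 0.6042 = 2.915 / 0.6042 = 4.825.
n = 4.825² + 3 = 23.28 + 3 = 26.3.
Round up.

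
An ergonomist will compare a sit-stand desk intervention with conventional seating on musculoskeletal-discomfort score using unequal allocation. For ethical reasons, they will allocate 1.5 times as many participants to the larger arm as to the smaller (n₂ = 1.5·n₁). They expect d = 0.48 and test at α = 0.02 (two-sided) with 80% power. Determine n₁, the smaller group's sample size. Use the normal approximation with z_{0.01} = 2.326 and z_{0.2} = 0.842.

With allocation ratio k = n₂/n₁ = 1.5, Var(x̄₁−x̄₂) = σ²(1/n₁ + 1/(k·n₁)) = σ²·(k+1)/(k·n₁).
So n₁ = (1 + 1/k)·((z_{α/2} + z_β)/d)² = 1.667 × (3.168/0.48)².
n₁ = 1.667 × 43.56 = 72.6.
Round up: n₁ = 73, giving n₂ = ⌈1.5 × 73⌉ = ⌈109.5⌉ = 110.

n₁ = 73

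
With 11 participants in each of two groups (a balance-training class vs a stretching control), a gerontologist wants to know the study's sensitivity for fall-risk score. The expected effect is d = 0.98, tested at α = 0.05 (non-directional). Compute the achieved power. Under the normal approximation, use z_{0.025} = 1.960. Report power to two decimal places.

For two equal groups, power = Φ(d·√(n/2) − z_{α/2}).
d·√(n/2) = 0.98 × √(11/2) = 0.98 × 2.345 = 2.298.
z_β = 2.298 − 1.960 = 0.338.
Power = Φ(0.338) = 0.632.

power ≈ 0.63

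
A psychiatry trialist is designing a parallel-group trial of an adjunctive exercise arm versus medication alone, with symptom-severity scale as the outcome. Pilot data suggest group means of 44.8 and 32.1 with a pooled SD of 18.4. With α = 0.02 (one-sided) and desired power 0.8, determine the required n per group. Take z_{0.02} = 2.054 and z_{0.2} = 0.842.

n = 36 per group

Cohen's d = |M₁ − M₂| / SD_pooled = |44.8 − 32.1| / 18.4 = 12.7 / 18.4 = 0.690.
For two independent groups with equal n: n = 2·((z_{α} + z_β) / d)².
z_{α} + z_β = 2.054 + 0.842 = 2.896.
n = 2 × (2.896 / 0.690)² = 2 × 4.197² = 2 × 17.62 = 35.2.
Round up to the next whole participant.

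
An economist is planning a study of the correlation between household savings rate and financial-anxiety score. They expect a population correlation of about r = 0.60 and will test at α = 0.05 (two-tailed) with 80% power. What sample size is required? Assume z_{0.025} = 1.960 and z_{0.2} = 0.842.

n = 20

Fisher's z: C = ½·ln((1+r)/(1−r)) = ½·ln(4.0000) = 0.6931.
n = ((z_{α/2} + z_β)/C)² + 3.
(1.960 + 0.842) / 0.6931 = 2.802 / 0.6931 = 4.043.
n = 4.043² + 3 = 16.34 + 3 = 19.3.
Round up.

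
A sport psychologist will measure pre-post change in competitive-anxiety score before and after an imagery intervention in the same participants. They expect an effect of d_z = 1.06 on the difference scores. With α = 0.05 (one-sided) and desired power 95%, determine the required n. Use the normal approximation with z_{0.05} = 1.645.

n = 10 pairs

For a paired (one-sample on differences) test: n = ((z_{α} + z_β) / d)².
z_{α} + z_β = 1.645 + 1.645 = 3.290.
n = (3.290 / 1.06)² = 3.104² = 9.63.
Round up.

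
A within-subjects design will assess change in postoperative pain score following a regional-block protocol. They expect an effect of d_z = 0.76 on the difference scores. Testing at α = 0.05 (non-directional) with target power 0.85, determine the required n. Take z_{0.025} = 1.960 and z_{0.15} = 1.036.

For a paired (one-sample on differences) test: n = ((z_{α/2} + z_β) / d)².
z_{α/2} + z_β = 1.960 + 1.036 = 2.996.
n = (2.996 / 0.76)² = 3.942² = 15.54.
Round up.

n = 16 pairs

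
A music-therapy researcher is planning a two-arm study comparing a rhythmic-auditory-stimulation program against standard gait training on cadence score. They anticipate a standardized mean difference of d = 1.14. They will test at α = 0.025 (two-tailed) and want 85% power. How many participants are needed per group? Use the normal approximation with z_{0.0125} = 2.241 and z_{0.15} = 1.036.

n = 17 per group

For two independent groups with equal n: n = 2·((z_{α/2} + z_β) / d)².
z_{α/2} + z_β = 2.241 + 1.036 = 3.277.
n = 2 × (3.277 / 1.14)² = 2 × 2.875² = 2 × 8.26 = 16.5.
Round up to the next whole participant.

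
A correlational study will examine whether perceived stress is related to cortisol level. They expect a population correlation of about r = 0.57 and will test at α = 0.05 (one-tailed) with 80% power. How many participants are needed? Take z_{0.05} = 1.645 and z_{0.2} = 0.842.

Fisher's z: C = ½·ln((1+r)/(1−r)) = ½·ln(3.6512) = 0.6475.
n = ((z_{α} + z_β)/C)² + 3.
(1.645 + 0.842) / 0.6475 = 2.487 / 0.6475 = 3.841.
n = 3.841² + 3 = 14.75 + 3 = 17.8.
Round up.

n = 18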